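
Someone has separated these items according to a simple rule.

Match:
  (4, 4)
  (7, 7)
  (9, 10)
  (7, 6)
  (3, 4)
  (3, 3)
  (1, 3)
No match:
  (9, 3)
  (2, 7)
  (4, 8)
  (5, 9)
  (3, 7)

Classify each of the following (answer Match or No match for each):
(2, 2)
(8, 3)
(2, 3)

Every 'Match' example satisfies: |first − second| ≤ 2. None of the 'No match' examples do.
(2, 2) — |2−2| = 0, hence Match.
(8, 3) — |8−3| = 5, hence No match.
(2, 3) — |2−3| = 1, hence Match.

Match, No match, Match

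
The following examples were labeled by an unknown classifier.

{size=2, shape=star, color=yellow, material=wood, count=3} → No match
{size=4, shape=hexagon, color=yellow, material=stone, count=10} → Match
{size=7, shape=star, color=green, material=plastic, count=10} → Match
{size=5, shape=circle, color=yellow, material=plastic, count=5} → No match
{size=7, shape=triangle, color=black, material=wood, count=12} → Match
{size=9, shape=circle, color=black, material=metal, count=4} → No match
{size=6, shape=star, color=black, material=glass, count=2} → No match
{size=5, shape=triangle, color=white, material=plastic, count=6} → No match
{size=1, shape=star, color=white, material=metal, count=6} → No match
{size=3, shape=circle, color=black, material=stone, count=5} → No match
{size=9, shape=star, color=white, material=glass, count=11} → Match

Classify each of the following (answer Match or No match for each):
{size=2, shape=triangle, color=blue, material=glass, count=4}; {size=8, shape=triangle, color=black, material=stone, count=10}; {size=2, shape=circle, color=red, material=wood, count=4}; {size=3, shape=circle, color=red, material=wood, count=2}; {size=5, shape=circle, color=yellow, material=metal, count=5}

All 'Match' examples share one property — count ≥ 10 — and every 'No match' example lacks it.
No match: {size=2, shape=triangle, color=blue, material=glass, count=4}, since count = 4. Match: {size=8, shape=triangle, color=black, material=stone, count=10}, since count = 10. No match: {size=2, shape=circle, color=red, material=wood, count=4}, since count = 4. No match: {size=3, shape=circle, color=red, material=wood, count=2}, since count = 2. No match: {size=5, shape=circle, color=yellow, material=metal, count=5}, since count = 5.

No match, Match, No match, No match, No match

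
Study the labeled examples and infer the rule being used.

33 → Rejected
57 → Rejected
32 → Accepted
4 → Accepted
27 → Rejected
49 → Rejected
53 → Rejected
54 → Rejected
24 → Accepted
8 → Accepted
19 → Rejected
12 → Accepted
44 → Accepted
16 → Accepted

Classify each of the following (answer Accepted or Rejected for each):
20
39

Rule: multiple of 4. This holds for each 'Accepted' example and fails for each 'Rejected' one.

Accepted, Rejected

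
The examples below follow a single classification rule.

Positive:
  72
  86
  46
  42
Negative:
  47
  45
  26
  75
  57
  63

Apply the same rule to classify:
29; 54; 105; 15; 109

Negative, Positive, Negative, Negative, Negative

Every 'Positive' example satisfies: even AND at least 42. None of the 'Negative' examples do.
29: 29 is odd, 29 < 42, doesn't match → Negative. 54: 54 is even, 54 ≥ 42, checks out → Positive. 105: 105 is odd, 105 ≥ 42, doesn't match → Negative. 15: 15 is odd, 15 < 42, doesn't match → Negative. 109: 109 is odd, 109 ≥ 42, doesn't match → Negative.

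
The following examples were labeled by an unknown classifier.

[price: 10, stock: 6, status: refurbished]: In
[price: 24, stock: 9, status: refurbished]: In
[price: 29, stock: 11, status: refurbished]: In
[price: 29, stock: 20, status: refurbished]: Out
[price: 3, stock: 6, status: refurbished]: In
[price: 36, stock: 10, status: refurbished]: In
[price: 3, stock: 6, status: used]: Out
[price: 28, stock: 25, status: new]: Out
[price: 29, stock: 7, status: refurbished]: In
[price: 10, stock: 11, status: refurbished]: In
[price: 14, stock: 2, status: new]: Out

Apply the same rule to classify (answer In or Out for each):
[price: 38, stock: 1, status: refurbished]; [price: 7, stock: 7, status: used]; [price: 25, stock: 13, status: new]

In, Out, Out

Rule: status is refurbished AND stock ≤ 11. This holds for each 'In' example and fails for each 'Out' one.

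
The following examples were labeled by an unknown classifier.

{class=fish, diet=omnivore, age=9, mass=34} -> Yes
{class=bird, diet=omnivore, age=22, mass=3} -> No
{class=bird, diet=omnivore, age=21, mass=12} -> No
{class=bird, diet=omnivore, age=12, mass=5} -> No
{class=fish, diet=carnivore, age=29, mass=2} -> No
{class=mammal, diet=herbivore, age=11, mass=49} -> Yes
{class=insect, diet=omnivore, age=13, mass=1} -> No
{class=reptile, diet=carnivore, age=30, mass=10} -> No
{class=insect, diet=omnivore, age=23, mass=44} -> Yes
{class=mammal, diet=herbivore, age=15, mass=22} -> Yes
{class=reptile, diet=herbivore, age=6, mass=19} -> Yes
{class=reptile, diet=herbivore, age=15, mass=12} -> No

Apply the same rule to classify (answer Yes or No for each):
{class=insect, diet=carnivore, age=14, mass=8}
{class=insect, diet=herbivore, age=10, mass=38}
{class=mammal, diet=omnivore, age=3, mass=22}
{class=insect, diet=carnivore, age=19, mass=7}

No, Yes, Yes, No

A rule that fits every label: mass ≥ 19 — true of each 'Yes' example, false of each 'No' one.
{class=insect, diet=carnivore, age=14, mass=8}: mass = 8, doesn't match → No.
{class=insect, diet=herbivore, age=10, mass=38}: mass = 38, matches → Yes.
{class=mammal, diet=omnivore, age=3, mass=22}: mass = 22, matches → Yes.
{class=insect, diet=carnivore, age=19, mass=7}: mass = 7, doesn't match → No.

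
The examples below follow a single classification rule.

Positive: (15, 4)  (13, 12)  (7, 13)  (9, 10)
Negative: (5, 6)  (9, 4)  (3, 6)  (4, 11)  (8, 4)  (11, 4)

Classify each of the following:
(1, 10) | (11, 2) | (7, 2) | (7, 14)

Negative, Negative, Negative, Positive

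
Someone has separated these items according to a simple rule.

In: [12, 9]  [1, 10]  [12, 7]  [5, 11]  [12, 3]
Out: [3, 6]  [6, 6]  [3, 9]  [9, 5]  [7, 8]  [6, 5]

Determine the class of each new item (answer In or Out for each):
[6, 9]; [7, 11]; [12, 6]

Out, In, In

The rule appears to be: max ≥ 10.
[6, 9] → max 9 → Out. [7, 11] → max 11 → In. [12, 6] → max 12 → In.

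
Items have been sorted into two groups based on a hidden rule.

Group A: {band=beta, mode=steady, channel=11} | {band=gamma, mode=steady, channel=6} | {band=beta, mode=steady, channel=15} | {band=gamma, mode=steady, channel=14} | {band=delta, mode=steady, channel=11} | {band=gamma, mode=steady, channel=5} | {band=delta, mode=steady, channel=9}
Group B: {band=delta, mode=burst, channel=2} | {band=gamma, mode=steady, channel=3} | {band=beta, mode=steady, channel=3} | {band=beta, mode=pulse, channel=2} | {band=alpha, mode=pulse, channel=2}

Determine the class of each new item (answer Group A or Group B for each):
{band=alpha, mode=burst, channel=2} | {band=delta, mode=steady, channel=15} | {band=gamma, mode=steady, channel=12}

Group B, Group A, Group A

The classifier is using: channel ≥ 5.
{band=alpha, mode=burst, channel=2}: channel = 2 — doesn't match, so Group B.
{band=delta, mode=steady, channel=15}: channel = 15 — matches, so Group A.
{band=gamma, mode=steady, channel=12}: channel = 12 — matches, so Group A.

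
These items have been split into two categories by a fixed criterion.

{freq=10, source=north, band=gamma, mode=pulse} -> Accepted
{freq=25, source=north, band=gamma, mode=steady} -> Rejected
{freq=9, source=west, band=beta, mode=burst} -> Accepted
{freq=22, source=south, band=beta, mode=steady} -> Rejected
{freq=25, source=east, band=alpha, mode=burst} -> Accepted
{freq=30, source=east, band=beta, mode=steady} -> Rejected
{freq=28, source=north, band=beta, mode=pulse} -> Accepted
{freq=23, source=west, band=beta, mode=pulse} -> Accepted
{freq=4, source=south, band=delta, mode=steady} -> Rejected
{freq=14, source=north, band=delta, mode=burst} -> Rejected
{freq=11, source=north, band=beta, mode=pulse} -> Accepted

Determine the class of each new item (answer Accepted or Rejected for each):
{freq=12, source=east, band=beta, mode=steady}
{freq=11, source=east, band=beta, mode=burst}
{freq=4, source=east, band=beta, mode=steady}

Rejected, Accepted, Rejected

A rule that fits every label: mode is not steady AND freq ≠ 14 — true of each 'Accepted' example, false of each 'Rejected' one.
{freq=12, source=east, band=beta, mode=steady} — mode is steady, freq = 12, hence Rejected. {freq=11, source=east, band=beta, mode=burst} — mode is burst, freq = 11, hence Accepted. {freq=4, source=east, band=beta, mode=steady} — mode is steady, freq = 4, hence Rejected.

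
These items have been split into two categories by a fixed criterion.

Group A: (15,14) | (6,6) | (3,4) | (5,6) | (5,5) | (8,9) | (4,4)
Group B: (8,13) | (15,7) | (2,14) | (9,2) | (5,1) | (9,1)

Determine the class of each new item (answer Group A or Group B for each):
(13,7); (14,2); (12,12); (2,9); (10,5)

The distinguishing property — |first − second| ≤ 1 — holds for all the 'Group A' cases and none of the 'Group B' cases.

Group B, Group B, Group A, Group B, Group B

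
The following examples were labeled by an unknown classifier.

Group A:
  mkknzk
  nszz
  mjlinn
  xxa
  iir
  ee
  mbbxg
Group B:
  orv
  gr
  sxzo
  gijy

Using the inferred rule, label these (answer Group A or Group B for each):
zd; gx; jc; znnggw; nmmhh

Group B, Group B, Group B, Group A, Group A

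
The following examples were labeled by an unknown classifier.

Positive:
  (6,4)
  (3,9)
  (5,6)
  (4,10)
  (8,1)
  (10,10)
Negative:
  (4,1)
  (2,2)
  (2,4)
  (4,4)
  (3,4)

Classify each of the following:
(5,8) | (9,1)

The rule appears to be: sum ≥ 9.
(5,8): 5+8 = 13, has this property → Positive.
(9,1): 9+1 = 10, has this property → Positive.

Positive, Positive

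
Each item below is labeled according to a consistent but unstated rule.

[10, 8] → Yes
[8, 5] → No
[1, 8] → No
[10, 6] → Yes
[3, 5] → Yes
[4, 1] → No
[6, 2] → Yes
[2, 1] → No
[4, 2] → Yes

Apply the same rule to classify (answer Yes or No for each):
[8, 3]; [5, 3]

The pattern is that an item is 'Yes' exactly when: sum is even.
[8, 3]: 8+3 = 11 — does not pass, so No. [5, 3]: 5+3 = 8 — checks out, so Yes.

No, Yes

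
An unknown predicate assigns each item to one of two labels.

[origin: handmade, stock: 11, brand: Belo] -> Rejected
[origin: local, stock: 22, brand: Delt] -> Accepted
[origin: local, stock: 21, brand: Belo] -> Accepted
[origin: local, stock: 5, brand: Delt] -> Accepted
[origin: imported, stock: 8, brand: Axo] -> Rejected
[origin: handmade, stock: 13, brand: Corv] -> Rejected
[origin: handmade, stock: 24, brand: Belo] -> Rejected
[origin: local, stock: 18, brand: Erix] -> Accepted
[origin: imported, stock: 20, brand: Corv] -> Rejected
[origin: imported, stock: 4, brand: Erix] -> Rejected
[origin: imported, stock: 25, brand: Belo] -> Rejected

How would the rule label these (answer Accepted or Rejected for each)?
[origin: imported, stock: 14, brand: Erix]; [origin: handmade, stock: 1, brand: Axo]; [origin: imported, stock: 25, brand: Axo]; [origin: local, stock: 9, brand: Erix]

Rejected, Rejected, Rejected, Accepted

The pattern is that an item is 'Accepted' exactly when: origin is local.
[origin: imported, stock: 14, brand: Erix]: origin is imported, fails the rule → Rejected. [origin: handmade, stock: 1, brand: Axo]: origin is handmade, fails the rule → Rejected. [origin: imported, stock: 25, brand: Axo]: origin is imported, fails the rule → Rejected. [origin: local, stock: 9, brand: Erix]: origin is local, fits → Accepted.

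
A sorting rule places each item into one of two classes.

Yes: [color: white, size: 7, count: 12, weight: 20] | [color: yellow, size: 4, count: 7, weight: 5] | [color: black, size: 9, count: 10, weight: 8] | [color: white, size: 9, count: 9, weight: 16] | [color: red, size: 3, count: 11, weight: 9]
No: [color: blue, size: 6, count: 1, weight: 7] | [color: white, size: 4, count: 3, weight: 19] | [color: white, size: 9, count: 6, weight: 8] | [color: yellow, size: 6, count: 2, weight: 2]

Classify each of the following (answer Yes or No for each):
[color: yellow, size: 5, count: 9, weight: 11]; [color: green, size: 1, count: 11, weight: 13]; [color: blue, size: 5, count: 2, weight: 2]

The rule appears to be: count ≥ 7.
Yes: [color: yellow, size: 5, count: 9, weight: 11], since count = 9.
Yes: [color: green, size: 1, count: 11, weight: 13], since count = 11.
No: [color: blue, size: 5, count: 2, weight: 2], since count = 2.

Yes, Yes, No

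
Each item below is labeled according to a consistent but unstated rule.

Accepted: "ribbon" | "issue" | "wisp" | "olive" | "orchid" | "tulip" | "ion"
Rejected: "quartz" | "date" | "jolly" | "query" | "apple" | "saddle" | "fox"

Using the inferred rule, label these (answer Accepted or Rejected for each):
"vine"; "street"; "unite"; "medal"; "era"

Accepted, Rejected, Accepted, Rejected, Rejected

The common property of the 'Accepted' items is: contains 'i'. No 'Rejected' item has it.
"vine": Accepted (has 'i').
"street": Rejected (no 'i').
"unite": Accepted (has 'i').
"medal": Rejected (no 'i').
"era": Rejected (no 'i').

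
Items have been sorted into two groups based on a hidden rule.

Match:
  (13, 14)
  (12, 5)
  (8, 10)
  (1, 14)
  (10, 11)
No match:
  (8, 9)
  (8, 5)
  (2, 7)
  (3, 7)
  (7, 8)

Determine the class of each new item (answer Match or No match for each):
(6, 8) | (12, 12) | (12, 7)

Every 'Match' example satisfies: max ≥ 10. None of the 'No match' examples do.

No match, Match, Match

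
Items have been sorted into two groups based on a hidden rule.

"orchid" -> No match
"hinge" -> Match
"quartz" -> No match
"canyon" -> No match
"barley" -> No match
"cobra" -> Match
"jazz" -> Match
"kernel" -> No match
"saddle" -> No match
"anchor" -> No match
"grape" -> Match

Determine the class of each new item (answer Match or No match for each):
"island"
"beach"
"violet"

The pattern is that an item is 'Match' exactly when: length ≤ 5.
"island": length 6 — fails the rule, so No match.
"beach": length 5 — fits, so Match.
"violet": length 6 — fails the rule, so No match.

No match, Match, No match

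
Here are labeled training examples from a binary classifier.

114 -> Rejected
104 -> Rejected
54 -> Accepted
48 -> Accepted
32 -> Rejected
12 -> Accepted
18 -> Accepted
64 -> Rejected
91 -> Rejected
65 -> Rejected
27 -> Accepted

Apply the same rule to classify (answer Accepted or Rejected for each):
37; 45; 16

Rejected, Accepted, Rejected

The pattern is that an item is 'Accepted' exactly when: multiple of 3 AND at most 54.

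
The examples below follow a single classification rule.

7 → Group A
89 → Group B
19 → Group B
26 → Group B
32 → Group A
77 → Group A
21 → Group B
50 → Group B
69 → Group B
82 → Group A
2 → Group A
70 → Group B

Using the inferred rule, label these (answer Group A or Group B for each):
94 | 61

Group B, Group B

Looking at the examples, the only property every 'Group A' case has and every 'Group B' case lacks is: ≡ 2 (mod 5).
94 — 94 mod 5 = 4, hence Group B. 61 — 61 mod 5 = 1, hence Group B.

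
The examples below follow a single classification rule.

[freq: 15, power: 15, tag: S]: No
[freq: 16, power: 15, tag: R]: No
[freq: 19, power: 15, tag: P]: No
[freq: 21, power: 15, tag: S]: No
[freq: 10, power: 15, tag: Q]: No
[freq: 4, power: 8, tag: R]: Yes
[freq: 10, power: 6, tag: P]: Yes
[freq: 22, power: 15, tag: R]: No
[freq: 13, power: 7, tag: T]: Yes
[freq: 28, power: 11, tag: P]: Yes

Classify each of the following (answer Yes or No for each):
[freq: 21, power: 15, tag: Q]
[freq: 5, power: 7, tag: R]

The simplest hypothesis consistent with all the labels is: power ≤ 11.
[freq: 21, power: 15, tag: Q]: power = 15 — doesn't qualify, so No.
[freq: 5, power: 7, tag: R]: power = 7 — fits, so Yes.

No, Yes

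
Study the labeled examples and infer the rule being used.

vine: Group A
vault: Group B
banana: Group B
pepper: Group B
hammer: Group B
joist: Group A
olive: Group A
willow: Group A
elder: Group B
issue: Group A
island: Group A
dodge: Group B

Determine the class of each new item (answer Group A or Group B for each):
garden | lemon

Checking candidate rules against both groups, what survives is: contains 'i'.
garden — no 'i', hence Group B. lemon — no 'i', hence Group B.

Group B, Group B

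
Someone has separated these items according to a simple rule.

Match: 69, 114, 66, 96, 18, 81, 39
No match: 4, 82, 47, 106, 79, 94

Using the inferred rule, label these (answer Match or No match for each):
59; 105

One predicate separates the groups cleanly: multiple of 3.

No match, Match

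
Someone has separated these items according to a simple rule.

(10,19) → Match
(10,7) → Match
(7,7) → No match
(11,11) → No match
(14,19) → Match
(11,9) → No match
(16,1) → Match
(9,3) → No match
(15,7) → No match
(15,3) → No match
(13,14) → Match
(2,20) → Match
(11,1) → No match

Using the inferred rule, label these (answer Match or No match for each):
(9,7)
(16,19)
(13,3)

No match, Match, No match

The pattern is that an item is 'Match' exactly when: product is even.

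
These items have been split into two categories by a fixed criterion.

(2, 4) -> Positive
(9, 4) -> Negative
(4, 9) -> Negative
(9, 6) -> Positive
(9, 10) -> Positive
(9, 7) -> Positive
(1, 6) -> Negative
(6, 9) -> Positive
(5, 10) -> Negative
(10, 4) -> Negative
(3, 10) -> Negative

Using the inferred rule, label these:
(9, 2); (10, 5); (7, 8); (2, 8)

Negative, Negative, Positive, Negative

Rule: |first − second| ≤ 3. This holds for each 'Positive' example and fails for each 'Negative' one.
(9, 2) → |9−2| = 7 → Negative.
(10, 5) → |10−5| = 5 → Negative.
(7, 8) → |7−8| = 1 → Positive.
(2, 8) → |2−8| = 6 → Negative.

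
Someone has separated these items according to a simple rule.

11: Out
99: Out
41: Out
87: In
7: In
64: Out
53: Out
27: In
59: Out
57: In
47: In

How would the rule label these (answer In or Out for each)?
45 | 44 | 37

Out, Out, In

The common property of the 'In' items is: ends in digit 7. No 'Out' item has it.
45 → last digit 5 → Out. 44 → last digit 4 → Out. 37 → last digit 7 → In.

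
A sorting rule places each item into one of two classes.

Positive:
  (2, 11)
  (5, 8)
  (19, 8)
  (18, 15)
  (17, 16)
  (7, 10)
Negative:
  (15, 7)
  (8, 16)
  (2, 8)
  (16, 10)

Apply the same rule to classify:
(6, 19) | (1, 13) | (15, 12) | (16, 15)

Positive, Negative, Positive, Positive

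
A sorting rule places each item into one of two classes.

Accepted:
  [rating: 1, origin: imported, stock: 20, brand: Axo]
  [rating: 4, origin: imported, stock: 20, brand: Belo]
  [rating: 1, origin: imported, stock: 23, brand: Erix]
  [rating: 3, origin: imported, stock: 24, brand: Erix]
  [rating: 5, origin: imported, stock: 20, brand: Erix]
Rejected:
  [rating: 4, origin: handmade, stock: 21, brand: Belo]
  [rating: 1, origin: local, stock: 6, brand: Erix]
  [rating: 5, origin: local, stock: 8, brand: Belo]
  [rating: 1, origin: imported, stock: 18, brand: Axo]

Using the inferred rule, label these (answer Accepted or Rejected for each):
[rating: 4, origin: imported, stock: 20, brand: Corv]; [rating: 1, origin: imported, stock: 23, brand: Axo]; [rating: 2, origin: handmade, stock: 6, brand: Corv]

A rule that fits every label: origin is imported AND stock ≥ 20 — true of each 'Accepted' example, false of each 'Rejected' one.
[rating: 4, origin: imported, stock: 20, brand: Corv]: Accepted (origin is imported, stock = 20).
[rating: 1, origin: imported, stock: 23, brand: Axo]: Accepted (origin is imported, stock = 23).
[rating: 2, origin: handmade, stock: 6, brand: Corv]: Rejected (origin is handmade, stock = 6).

Accepted, Accepted, Rejected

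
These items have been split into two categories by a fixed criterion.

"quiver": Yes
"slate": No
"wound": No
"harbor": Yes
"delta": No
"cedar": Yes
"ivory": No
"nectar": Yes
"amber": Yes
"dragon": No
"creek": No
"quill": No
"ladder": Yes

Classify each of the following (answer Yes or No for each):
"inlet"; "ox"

No, No

All 'Yes' examples share one property — ends with 'r' — and every 'No' example lacks it.
"inlet": ends with 't', lacks this property → No.
"ox": ends with 'x', lacks this property → No.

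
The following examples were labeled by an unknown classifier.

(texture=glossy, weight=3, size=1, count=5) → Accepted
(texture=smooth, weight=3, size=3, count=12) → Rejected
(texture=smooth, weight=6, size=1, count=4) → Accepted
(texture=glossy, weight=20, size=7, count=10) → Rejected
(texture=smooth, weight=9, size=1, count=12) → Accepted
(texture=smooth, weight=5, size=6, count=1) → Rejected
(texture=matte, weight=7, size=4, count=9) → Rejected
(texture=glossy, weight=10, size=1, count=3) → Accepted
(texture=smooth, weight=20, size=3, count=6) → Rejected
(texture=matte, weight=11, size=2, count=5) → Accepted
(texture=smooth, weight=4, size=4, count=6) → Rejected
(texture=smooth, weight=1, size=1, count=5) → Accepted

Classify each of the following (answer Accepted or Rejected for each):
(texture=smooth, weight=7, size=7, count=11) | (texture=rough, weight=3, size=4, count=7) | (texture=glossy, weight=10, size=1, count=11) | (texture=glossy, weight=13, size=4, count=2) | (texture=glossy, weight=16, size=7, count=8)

The common property of the 'Accepted' items is: size ≤ 2. No 'Rejected' item has it.

Rejected, Rejected, Accepted, Rejected, Rejected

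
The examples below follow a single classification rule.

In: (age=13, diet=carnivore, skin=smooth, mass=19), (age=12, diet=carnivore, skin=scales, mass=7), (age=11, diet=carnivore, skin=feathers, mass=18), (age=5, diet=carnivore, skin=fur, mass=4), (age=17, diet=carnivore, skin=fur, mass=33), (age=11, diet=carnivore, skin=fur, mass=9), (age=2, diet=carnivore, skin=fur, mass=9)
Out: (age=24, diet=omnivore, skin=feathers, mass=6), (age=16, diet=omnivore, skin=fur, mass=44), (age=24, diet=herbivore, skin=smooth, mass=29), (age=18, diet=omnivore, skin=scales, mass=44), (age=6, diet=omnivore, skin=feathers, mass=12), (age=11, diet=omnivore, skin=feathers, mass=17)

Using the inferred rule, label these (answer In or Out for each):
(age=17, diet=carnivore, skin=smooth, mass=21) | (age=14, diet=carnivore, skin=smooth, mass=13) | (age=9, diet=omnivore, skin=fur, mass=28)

In, In, Out

Comparing the two groups points to one rule — diet is carnivore.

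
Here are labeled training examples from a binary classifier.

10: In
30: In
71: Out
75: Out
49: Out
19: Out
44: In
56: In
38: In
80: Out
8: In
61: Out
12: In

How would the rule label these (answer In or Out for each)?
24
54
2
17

The simplest hypothesis consistent with all the labels is: even AND at most 56.
24: In (24 is even, 24 ≤ 56). 54: In (54 is even, 54 ≤ 56). 2: In (2 is even, 2 ≤ 56). 17: Out (17 is odd, 17 ≤ 56).

In, In, In, Out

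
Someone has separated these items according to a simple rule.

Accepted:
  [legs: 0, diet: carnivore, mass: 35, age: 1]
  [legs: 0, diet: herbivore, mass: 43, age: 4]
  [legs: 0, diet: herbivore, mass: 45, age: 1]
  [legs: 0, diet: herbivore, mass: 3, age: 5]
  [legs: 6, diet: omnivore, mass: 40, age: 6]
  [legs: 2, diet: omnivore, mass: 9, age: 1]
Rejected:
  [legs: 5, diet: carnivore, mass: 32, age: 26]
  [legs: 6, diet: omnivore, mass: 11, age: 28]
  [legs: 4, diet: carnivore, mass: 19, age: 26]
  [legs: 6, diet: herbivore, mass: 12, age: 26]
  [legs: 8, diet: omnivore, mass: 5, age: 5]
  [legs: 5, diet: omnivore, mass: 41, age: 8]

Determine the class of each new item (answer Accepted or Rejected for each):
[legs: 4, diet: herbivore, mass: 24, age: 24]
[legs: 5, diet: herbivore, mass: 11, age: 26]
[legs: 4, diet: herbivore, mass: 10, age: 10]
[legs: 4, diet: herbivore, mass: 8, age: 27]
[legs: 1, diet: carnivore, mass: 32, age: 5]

Every 'Accepted' example satisfies: age ≤ 6 AND legs ≤ 6. None of the 'Rejected' examples do.
[legs: 4, diet: herbivore, mass: 24, age: 24] → age = 24, legs = 4 → Rejected.
[legs: 5, diet: herbivore, mass: 11, age: 26] → age = 26, legs = 5 → Rejected.
[legs: 4, diet: herbivore, mass: 10, age: 10] → age = 10, legs = 4 → Rejected.
[legs: 4, diet: herbivore, mass: 8, age: 27] → age = 27, legs = 4 → Rejected.
[legs: 1, diet: carnivore, mass: 32, age: 5] → age = 5, legs = 1 → Accepted.

Rejected, Rejected, Rejected, Rejected, Accepted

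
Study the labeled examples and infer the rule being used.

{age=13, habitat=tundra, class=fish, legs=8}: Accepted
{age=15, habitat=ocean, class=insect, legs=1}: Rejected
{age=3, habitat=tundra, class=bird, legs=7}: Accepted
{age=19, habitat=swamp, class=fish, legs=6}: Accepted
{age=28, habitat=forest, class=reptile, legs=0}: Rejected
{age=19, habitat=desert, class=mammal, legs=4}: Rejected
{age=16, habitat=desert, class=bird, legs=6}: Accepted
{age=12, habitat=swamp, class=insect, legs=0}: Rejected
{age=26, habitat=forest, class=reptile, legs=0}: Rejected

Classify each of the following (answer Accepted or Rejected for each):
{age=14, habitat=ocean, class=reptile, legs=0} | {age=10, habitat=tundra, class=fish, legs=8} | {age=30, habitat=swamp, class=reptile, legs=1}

Rejected, Accepted, Rejected

The classifier is using: legs ≥ 6.
{age=14, habitat=ocean, class=reptile, legs=0} — legs = 0, hence Rejected.
{age=10, habitat=tundra, class=fish, legs=8} — legs = 8, hence Accepted.
{age=30, habitat=swamp, class=reptile, legs=1} — legs = 1, hence Rejected.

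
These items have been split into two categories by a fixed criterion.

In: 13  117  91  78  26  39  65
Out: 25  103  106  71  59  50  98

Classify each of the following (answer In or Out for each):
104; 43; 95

The rule appears to be: multiple of 13.
104: In (104 = 13·8). 43: Out (43 = 13·3 + 4). 95: Out (95 = 13·7 + 4).

In, Out, Out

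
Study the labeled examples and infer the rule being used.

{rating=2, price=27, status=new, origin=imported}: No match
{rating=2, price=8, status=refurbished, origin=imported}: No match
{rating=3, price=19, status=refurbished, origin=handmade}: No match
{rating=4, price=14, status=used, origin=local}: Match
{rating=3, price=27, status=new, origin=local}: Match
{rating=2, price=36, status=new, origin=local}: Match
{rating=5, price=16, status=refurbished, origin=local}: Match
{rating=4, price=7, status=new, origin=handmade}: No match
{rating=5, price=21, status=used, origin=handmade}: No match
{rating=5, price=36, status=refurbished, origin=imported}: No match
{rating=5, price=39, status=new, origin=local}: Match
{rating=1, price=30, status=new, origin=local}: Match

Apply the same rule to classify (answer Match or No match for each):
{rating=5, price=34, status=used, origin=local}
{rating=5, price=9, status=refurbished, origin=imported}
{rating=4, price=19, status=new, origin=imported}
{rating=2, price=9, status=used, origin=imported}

Match, No match, No match, No match

All 'Match' examples share one property — origin is local — and every 'No match' example lacks it.
{rating=5, price=34, status=used, origin=local}: origin is local, has this property → Match. {rating=5, price=9, status=refurbished, origin=imported}: origin is imported, lacks this property → No match. {rating=4, price=19, status=new, origin=imported}: origin is imported, lacks this property → No match. {rating=2, price=9, status=used, origin=imported}: origin is imported, lacks this property → No match.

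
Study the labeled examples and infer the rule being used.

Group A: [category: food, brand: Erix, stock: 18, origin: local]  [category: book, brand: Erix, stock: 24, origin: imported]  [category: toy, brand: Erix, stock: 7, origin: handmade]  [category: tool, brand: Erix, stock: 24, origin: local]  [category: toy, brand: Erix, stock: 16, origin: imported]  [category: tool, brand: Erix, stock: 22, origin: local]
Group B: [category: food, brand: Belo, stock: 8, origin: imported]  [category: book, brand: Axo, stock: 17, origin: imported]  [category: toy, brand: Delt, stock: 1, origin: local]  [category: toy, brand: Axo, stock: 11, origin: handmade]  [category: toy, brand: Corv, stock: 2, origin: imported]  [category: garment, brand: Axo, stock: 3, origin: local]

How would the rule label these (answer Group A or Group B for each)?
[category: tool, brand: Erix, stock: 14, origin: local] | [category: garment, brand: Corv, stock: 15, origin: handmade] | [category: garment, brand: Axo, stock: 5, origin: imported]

Group A, Group B, Group B

The pattern is that an item is 'Group A' exactly when: brand is Erix.
[category: tool, brand: Erix, stock: 14, origin: local] → brand is Erix → Group A. [category: garment, brand: Corv, stock: 15, origin: handmade] → brand is Corv → Group B. [category: garment, brand: Axo, stock: 5, origin: imported] → brand is Axo → Group B.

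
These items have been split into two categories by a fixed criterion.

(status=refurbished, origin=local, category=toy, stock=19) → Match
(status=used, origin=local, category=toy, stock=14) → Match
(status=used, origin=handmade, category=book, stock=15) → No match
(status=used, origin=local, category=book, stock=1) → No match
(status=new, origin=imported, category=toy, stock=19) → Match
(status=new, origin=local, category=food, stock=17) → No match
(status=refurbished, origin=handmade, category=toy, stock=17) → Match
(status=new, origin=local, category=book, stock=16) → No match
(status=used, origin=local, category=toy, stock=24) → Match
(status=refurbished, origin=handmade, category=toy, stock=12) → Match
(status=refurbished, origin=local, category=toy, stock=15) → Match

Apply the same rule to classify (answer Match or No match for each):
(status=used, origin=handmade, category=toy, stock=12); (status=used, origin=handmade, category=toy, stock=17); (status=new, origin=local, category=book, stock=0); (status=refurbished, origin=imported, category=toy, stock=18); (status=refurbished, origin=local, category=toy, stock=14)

Match, Match, No match, Match, Match

The pattern is that an item is 'Match' exactly when: category is toy.
Match: (status=used, origin=handmade, category=toy, stock=12), since category is toy. Match: (status=used, origin=handmade, category=toy, stock=17), since category is toy. No match: (status=new, origin=local, category=book, stock=0), since category is book. Match: (status=refurbished, origin=imported, category=toy, stock=18), since category is toy. Match: (status=refurbished, origin=local, category=toy, stock=14), since category is toy.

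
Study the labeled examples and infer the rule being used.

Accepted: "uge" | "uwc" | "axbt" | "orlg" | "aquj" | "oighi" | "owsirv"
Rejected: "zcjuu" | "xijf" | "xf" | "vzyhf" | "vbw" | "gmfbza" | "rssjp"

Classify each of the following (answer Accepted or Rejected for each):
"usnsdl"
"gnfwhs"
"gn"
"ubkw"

Accepted, Rejected, Rejected, Accepted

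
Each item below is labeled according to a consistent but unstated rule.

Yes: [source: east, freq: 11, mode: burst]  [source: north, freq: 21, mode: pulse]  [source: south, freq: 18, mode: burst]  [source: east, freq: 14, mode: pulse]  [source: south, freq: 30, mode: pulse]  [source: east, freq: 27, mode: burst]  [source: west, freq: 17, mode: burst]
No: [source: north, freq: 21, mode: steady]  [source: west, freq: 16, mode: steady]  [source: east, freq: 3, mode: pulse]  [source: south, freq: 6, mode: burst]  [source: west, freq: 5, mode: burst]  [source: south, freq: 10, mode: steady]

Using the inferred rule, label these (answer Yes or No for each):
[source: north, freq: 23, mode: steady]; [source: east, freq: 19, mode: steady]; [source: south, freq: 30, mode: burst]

No, No, Yes

The classifier is using: mode is not steady AND freq ≥ 10.
No: [source: north, freq: 23, mode: steady], since mode is steady, freq = 23.
No: [source: east, freq: 19, mode: steady], since mode is steady, freq = 19.
Yes: [source: south, freq: 30, mode: burst], since mode is burst, freq = 30.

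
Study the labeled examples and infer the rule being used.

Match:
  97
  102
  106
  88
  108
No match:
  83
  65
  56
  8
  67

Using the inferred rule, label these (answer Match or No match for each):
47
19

No match, No match

The common property of the 'Match' items is: at least 88. No 'No match' item has it.
47 — 47 < 88, hence No match. 19 — 19 < 88, hence No match.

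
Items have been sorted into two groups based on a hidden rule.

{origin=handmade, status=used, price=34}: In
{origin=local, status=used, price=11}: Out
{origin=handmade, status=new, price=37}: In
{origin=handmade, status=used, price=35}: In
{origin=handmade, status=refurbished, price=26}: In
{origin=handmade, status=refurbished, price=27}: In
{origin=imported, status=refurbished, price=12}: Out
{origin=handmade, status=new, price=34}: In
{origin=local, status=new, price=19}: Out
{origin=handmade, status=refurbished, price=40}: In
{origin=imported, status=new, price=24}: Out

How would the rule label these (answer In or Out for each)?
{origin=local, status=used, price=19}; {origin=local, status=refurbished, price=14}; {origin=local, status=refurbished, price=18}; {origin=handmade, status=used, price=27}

The common property of the 'In' items is: origin is handmade. No 'Out' item has it.
{origin=local, status=used, price=19}: origin is local — fails the rule, so Out.
{origin=local, status=refurbished, price=14}: origin is local — fails the rule, so Out.
{origin=local, status=refurbished, price=18}: origin is local — fails the rule, so Out.
{origin=handmade, status=used, price=27}: origin is handmade — fits, so In.

Out, Out, Out, In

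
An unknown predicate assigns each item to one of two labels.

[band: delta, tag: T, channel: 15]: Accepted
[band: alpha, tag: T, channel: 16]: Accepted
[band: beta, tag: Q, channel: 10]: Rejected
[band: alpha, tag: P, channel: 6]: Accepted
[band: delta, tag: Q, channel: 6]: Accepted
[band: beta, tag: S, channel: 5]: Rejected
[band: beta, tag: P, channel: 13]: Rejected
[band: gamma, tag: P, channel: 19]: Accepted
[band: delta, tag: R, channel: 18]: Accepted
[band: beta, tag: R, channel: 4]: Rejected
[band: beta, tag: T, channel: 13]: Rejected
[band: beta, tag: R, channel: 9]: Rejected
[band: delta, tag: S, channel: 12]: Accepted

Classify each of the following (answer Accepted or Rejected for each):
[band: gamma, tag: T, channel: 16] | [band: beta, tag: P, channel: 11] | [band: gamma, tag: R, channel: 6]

Accepted, Rejected, Accepted

Checking candidate rules against both groups, what survives is: band is not beta.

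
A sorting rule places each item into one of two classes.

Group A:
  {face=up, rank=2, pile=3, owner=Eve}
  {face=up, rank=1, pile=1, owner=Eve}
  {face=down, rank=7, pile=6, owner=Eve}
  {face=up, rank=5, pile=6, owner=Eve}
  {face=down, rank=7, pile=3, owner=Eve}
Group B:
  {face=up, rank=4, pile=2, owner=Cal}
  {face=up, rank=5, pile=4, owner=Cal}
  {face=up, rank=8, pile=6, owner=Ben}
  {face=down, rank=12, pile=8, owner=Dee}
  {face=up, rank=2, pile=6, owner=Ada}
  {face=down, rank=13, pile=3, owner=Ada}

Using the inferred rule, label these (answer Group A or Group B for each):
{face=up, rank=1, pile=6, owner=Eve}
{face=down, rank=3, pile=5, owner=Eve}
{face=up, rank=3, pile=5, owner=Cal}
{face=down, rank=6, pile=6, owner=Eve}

Group A, Group A, Group B, Group A

All 'Group A' examples share one property — owner is Eve — and every 'Group B' example lacks it.
{face=up, rank=1, pile=6, owner=Eve}: owner is Eve — qualifies, so Group A.
{face=down, rank=3, pile=5, owner=Eve}: owner is Eve — qualifies, so Group A.
{face=up, rank=3, pile=5, owner=Cal}: owner is Cal — does not satisfy this, so Group B.
{face=down, rank=6, pile=6, owner=Eve}: owner is Eve — qualifies, so Group A.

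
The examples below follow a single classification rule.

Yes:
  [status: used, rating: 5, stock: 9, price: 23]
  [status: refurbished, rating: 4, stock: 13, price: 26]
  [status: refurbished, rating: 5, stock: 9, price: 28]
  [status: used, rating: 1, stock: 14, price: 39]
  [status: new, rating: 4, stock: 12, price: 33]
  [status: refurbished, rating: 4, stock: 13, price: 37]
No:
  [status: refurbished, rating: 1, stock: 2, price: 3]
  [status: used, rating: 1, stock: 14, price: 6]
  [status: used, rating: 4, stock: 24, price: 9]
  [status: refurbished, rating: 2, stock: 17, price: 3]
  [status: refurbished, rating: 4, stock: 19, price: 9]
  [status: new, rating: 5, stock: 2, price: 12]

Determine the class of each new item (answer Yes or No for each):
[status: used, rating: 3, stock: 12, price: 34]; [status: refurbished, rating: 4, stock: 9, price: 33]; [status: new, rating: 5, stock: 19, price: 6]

Yes, Yes, No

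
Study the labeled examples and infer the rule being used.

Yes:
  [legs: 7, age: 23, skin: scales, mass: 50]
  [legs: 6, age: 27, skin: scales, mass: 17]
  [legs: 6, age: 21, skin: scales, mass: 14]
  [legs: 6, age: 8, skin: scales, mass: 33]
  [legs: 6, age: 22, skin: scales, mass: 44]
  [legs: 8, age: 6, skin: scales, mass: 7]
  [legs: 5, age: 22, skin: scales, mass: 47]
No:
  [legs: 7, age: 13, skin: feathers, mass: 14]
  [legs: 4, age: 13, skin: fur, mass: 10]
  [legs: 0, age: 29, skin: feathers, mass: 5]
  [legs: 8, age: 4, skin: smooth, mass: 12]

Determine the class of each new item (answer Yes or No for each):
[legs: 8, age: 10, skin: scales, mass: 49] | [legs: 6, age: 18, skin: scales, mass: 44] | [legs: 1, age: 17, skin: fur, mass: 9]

Yes, Yes, No

Looking at the examples, the only property every 'Yes' case has and every 'No' case lacks is: skin is scales.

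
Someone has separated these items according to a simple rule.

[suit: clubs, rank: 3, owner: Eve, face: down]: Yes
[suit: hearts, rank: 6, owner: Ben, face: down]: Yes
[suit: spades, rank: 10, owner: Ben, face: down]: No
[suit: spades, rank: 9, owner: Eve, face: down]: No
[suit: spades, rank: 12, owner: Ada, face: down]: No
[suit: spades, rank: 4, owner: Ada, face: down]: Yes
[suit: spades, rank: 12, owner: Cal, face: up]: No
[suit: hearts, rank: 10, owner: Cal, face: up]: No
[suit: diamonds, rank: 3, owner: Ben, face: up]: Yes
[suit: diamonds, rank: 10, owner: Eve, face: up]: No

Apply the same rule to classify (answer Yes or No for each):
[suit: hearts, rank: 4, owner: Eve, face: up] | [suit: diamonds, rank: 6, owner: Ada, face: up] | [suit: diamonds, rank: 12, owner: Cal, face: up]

Yes, Yes, No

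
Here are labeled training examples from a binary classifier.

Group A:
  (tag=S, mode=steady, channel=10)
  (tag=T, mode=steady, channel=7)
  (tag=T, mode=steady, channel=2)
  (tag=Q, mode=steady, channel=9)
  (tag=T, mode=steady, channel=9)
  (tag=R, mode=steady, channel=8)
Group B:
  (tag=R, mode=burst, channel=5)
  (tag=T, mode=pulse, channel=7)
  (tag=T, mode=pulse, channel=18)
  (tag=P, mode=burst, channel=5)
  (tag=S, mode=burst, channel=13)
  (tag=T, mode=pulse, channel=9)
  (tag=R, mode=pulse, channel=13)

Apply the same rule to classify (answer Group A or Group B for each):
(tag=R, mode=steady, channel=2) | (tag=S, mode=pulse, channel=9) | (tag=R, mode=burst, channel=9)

Group A, Group B, Group B

The rule appears to be: mode is steady.
(tag=R, mode=steady, channel=2): mode is steady, meets the rule → Group A.
(tag=S, mode=pulse, channel=9): mode is pulse, lacks this property → Group B.
(tag=R, mode=burst, channel=9): mode is burst, lacks this property → Group B.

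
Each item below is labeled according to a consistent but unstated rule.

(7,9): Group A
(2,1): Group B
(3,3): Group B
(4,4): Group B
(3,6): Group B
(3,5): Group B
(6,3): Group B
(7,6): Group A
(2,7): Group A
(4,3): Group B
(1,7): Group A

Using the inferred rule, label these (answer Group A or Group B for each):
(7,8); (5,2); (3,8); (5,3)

A rule that fits every label: max ≥ 7 — true of each 'Group A' example, false of each 'Group B' one.

Group A, Group B, Group A, Group B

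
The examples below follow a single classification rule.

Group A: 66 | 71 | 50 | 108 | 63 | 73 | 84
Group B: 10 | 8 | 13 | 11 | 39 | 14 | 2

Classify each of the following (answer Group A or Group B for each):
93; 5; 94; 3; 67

Group A, Group B, Group A, Group B, Group A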